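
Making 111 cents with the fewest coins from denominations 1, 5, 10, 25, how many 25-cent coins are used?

4

Use the largest denomination that fits, subtract, and repeat.
111 − 4×25→11 − 1×10→1 − 1×1→0
Count of 25: 4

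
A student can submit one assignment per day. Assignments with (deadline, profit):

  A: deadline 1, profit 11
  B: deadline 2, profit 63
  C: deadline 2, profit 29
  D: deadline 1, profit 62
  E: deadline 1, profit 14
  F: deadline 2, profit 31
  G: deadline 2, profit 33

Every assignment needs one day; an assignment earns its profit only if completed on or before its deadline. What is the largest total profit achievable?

Take jobs in profit order; each goes to the latest open slot no later than its deadline.
By profit: B(d2,63), D(d1,62), G(d2,33), F(d2,31), C(d2,29), E(d1,14), A(d1,11)
B→slot 2; D→slot 1; G skipped; F skipped; C skipped; E skipped; A skipped.
Profit = 62 + 63 = 125

125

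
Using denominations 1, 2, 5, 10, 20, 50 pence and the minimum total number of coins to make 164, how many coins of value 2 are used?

2

164 = 3×50 + 1×10 + 2×2
Count of 2: 2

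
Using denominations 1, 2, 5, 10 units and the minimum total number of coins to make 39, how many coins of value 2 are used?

Greedy: take as many of the largest coin as possible, then repeat with the remainder.
39 − 3×10→9 − 1×5→4 − 2×2→0
Count of 2: 2

2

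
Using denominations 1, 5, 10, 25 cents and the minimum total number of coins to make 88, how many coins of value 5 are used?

0

Use the largest denomination that fits, subtract, and repeat.
88 − 3×25→13 − 1×10→3 − 3×1→0
Count of 5: 0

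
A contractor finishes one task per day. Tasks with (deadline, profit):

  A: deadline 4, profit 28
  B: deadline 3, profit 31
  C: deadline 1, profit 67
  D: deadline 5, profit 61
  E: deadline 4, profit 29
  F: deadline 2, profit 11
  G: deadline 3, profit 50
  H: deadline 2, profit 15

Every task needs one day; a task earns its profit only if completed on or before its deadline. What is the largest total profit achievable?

By profit: C(d1,67), D(d5,61), G(d3,50), B(d3,31), E(d4,29), A(d4,28), H(d2,15), F(d2,11)
C→slot 1; D→slot 5; G→slot 3; B→slot 2; E→slot 4; A skipped; H skipped; F skipped.
Profit = 67 + 31 + 50 + 29 + 61 = 238

238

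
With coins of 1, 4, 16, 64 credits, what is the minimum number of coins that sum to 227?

8

227 − 3×64→35 − 2×16→3 − 3×1→0
Total coins = 3 + 2 + 3 = 8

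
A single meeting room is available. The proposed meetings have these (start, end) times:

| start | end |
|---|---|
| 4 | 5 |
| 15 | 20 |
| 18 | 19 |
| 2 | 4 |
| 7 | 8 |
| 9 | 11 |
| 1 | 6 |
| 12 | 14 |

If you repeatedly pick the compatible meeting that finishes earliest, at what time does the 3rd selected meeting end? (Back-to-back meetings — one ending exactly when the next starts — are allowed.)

Greedy by earliest finish: after sorting by end time, pick each interval compatible with the last pick.
By end time: (2,4), (4,5), (1,6), (7,8), (9,11), (12,14), (18,19), (15,20).
Pick (2,4); next start ≥ 4 → (4,5); next start ≥ 5 → (7,8); next start ≥ 8 → (9,11); next start ≥ 11 → (12,14); next start ≥ 14 → (18,19).
Selected: (2,4) (4,5) (7,8) (9,11) (12,14) (18,19)

8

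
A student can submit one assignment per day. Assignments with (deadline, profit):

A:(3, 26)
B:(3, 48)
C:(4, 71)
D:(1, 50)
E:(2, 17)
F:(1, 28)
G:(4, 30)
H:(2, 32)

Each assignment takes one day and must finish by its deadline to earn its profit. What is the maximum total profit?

201

Take jobs in profit order; each goes to the latest open slot no later than its deadline.
Profit order: C=71 D=50 B=48 H=32 G=30 F=28 A=26 E=17
Assign: C→slot 4, D→slot 1, B→slot 3, H→slot 2, G skipped, F skipped, A skipped, E skipped.
Slots: [1:D] [2:H] [3:B] [4:C]
Profit = 50 + 32 + 48 + 71 = 201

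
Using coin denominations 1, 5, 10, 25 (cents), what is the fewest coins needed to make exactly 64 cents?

7

Use the largest denomination that fits, subtract, and repeat.
64 = 2×25 + 1×10 + 4×1
Total coins = 2 + 1 + 4 = 7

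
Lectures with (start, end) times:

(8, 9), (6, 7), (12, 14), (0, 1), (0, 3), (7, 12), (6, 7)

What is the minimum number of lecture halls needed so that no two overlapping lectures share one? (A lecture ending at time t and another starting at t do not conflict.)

2

Events (time:±→running): 0:+→1 0:+→2 … peak 2.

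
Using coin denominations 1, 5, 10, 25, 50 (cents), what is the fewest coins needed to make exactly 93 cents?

Use the largest denomination that fits, subtract, and repeat.
93 = 1×50 + 1×25 + 1×10 + 1×5 + 3×1
Total coins = 1 + 1 + 1 + 1 + 3 = 7

7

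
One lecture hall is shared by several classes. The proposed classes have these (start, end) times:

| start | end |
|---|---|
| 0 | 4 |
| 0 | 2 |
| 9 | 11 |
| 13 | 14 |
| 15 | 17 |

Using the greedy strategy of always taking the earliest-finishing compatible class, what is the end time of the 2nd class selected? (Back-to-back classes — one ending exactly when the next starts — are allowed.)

11

Sorted by end: (0,2)  (0,4)  (9,11)  (13,14)  (15,17)
take (0,2); skip (0,4); take (9,11); take (13,14); take (15,17).
Selected: (0,2) (9,11) (13,14) (15,17)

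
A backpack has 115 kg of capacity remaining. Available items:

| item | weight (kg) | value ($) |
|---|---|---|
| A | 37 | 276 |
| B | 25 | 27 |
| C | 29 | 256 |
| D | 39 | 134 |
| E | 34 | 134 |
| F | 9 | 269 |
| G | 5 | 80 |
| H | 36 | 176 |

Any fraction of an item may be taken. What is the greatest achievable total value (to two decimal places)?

Sort by value per unit weight and fill in that order.
Ratios (sorted): F 29.89, G 16.00, C 8.83, A 7.46, H 4.89, E 3.94, D 3.44, B 1.08
take F (9 @ 269); take G (5 @ 80); take C (29 @ 256); take A (37 @ 276); take 35/36 of H → 171.11. Capacity used 115/115.
Total value = 1052.11

1052.11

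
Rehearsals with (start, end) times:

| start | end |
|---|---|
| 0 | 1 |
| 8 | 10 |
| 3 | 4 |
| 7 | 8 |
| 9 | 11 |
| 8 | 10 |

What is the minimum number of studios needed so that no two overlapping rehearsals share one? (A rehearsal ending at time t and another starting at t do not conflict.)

3

The answer is the maximum number of intervals overlapping at any instant.
starts: [0, 3, 7, 8, 8, 9]
ends:   [1, 4, 8, 10, 10, 11]
s0→1 e1→0 s3→1 e4→0 s7→1 e8→0 s8→1 s8→2 s9→3  — peak 3.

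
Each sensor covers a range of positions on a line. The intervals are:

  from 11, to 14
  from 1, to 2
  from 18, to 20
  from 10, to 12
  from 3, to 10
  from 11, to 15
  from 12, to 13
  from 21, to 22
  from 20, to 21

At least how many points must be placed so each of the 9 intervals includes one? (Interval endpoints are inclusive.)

Sorted: [1,2] [3,10] [10,12] [12,13] [11,14] [11,15] [18,20] [20,21] [21,22]
{[1,2]} hit by 2; {[3,10],[10,12]} hit by 10; {[12,13],[11,14],[11,15]} hit by 13; {[18,20],[20,21]} hit by 20; {[21,22]} hit by 22.
Points: 2, 10, 13, 20, 22 (5 total).

5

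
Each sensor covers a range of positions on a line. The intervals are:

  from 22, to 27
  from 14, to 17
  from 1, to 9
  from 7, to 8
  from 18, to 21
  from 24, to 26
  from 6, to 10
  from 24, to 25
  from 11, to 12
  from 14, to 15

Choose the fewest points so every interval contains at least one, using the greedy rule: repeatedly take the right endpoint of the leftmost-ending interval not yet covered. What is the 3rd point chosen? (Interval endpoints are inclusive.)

Process intervals by earliest right end; each time one isn't hit yet, stab at its right endpoint.
Sorted: [7,8] [1,9] [6,10] [11,12] [14,15] [14,17] [18,21] [24,25] [24,26] [22,27]
{[7,8],[1,9],[6,10]} hit by 8; {[11,12]} hit by 12; {[14,15],[14,17]} hit by 15; {[18,21]} hit by 21; {[24,25],[24,26],[22,27]} hit by 25.
Points: 8, 12, 15, 21, 25 (5 total).

15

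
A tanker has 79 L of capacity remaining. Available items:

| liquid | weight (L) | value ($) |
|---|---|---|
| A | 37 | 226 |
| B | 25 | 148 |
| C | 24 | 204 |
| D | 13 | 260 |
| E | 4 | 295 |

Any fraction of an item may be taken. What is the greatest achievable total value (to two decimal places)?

990.92

Greedy by value/weight ratio, highest first.
Order: E (295/4=73.75) > D (260/13=20.00) > C (204/24=8.50) > A (226/37=6.11) > B (148/25=5.92)
Fill: take E (4 @ 295) → take D (13 @ 260) → take C (24 @ 204) → take A (37 @ 226) → take 1/25 of B → 5.92; 79/79 used.
Total value = 990.92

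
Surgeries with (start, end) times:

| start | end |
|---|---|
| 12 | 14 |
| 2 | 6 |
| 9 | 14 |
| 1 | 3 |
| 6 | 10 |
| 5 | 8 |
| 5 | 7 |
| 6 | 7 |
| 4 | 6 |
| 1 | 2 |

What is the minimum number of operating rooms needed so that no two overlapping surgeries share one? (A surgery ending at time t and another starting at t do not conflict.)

4

The answer is the maximum number of intervals overlapping at any instant.
Events (time:±→running): 1:+→1 1:+→2 2:-→1 2:+→2 3:-→1 4:+→2 5:+→3 5:+→4 … peak 4.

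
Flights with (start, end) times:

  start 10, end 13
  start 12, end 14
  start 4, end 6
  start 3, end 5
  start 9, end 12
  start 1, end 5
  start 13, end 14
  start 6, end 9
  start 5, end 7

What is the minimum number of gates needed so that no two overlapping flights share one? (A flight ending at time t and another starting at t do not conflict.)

3

Count concurrent intervals with a sweep; the peak is the room count.
starts: [1, 3, 4, 5, 6, 9, 10, 12, 13]
ends:   [5, 5, 6, 7, 9, 12, 13, 14, 14]
s1→1 s3→2 s4→3  — peak 3.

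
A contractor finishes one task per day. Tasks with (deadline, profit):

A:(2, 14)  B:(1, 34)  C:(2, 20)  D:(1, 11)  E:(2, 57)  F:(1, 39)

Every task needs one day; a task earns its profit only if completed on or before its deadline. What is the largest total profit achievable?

96

By profit: E(d2,57), F(d1,39), B(d1,34), C(d2,20), A(d2,14), D(d1,11)
E→slot 2; F→slot 1; B skipped; C skipped; A skipped; D skipped.
Profit = 39 + 57 = 96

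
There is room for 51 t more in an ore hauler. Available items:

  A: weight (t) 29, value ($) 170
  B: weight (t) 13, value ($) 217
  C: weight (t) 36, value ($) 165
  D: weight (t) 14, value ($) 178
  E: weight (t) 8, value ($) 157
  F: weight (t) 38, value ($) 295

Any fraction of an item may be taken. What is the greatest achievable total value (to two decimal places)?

Sort by value per unit weight and fill in that order.
Ratios (sorted): E 19.62, B 16.69, D 12.71, F 7.76, A 5.86, C 4.58
take E (8 @ 157); take B (13 @ 217); take D (14 @ 178); take 16/38 of F → 124.21. Capacity used 51/51.
Total value = 676.21

676.21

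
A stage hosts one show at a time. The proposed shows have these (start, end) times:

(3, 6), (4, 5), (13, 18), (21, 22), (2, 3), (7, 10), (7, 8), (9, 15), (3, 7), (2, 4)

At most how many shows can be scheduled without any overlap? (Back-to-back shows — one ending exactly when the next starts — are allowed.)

5

Sorted by end: (2,3)  (2,4)  (4,5)  (3,6)  (3,7)  (7,8)  (7,10)  (9,15)  (13,18)  (21,22)
take (2,3); skip (2,4); take (4,5); skip (3,7); take (7,8); skip (7,10); take (9,15); take (21,22).
Selected 5 shows.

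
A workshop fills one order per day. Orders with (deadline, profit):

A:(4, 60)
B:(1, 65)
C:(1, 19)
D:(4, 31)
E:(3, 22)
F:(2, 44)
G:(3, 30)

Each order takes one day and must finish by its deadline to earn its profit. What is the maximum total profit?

Sort by profit descending; place each in the latest free slot ≤ its deadline.
Profit order: B=65 A=60 F=44 D=31 G=30 E=22 C=19
Assign: B→slot 1, A→slot 4, F→slot 2, D→slot 3, G skipped, E skipped, C skipped.
Slots: [1:B] [2:F] [3:D] [4:A]
Profit = 65 + 44 + 31 + 60 = 200

200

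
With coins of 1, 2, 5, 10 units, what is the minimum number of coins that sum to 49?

49 − 4×10→9 − 1×5→4 − 2×2→0
Total coins = 4 + 1 + 2 = 7

7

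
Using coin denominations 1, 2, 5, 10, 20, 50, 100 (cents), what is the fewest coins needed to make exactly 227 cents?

227 − 2×100→27 − 1×20→7 − 1×5→2 − 1×2→0
Total coins = 2 + 1 + 1 + 1 = 5

5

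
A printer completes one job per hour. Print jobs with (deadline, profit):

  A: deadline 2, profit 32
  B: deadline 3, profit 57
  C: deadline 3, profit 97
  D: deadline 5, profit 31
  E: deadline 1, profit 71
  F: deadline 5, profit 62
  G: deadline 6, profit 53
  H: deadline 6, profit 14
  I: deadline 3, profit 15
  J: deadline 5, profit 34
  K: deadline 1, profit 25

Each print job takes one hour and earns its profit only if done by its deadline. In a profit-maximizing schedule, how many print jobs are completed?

6

By profit: C(d3,97), E(d1,71), F(d5,62), B(d3,57), G(d6,53), J(d5,34), A(d2,32), D(d5,31), K(d1,25), I(d3,15), H(d6,14)
C→slot 3; E→slot 1; F→slot 5; B→slot 2; G→slot 6; J→slot 4; A skipped; D skipped; K skipped; I skipped; H skipped.
6 of 11 scheduled.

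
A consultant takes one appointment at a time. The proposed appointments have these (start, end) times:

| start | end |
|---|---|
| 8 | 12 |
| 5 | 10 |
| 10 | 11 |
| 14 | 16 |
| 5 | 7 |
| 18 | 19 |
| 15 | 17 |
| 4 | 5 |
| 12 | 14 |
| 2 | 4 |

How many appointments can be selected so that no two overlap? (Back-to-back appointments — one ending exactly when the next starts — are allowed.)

7

By end time: (2,4), (4,5), (5,7), (5,10), (10,11), (8,12), (12,14), (14,16), (15,17), (18,19).
Pick (2,4); next start ≥ 4 → (4,5); next start ≥ 5 → (5,7); next start ≥ 7 → (10,11); next start ≥ 11 → (12,14); next start ≥ 14 → (14,16); next start ≥ 16 → (18,19).
Selected 7 appointments.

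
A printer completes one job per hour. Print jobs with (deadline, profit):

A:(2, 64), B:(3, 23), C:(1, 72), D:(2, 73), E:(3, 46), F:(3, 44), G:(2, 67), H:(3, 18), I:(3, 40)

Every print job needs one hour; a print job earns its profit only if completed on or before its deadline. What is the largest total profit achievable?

Take jobs in profit order; each goes to the latest open slot no later than its deadline.
Profit order: D=73 C=72 G=67 A=64 E=46 F=44 I=40 B=23 H=18
Assign: D→slot 2, C→slot 1, G skipped, A skipped, E→slot 3, F skipped, I skipped, B skipped, H skipped.
Slots: [1:C] [2:D] [3:E]
Profit = 72 + 73 + 46 = 191

191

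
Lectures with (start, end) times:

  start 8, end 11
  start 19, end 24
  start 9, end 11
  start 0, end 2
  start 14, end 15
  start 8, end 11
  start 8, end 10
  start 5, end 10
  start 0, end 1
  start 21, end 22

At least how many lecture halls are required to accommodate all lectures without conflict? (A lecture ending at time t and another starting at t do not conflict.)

Events (time:±→running): 0:+→1 0:+→2 1:-→1 2:-→0 5:+→1 8:+→2 8:+→3 8:+→4 9:+→5 … peak 5.

5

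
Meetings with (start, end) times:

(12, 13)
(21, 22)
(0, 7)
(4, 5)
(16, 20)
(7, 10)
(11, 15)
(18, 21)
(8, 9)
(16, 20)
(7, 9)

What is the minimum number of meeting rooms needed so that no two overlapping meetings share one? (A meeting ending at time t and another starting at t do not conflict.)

Count concurrent intervals with a sweep; the peak is the room count.
starts: [0, 4, 7, 7, 8, 11, 12, 16, 16, 18, 21]
ends:   [5, 7, 9, 9, 10, 13, 15, 20, 20, 21, 22]
s0→1 s4→2 e5→1 e7→0 s7→1 s7→2 s8→3  — peak 3.

3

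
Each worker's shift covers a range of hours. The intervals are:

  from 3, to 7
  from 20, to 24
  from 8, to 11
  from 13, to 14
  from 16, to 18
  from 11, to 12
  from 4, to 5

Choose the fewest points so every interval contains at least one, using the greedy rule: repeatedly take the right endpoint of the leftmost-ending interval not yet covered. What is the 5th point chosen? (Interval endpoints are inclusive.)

24

Sorted: [4,5] [3,7] [8,11] [11,12] [13,14] [16,18] [20,24]
{[4,5],[3,7]} hit by 5; {[8,11],[11,12]} hit by 11; {[13,14]} hit by 14; {[16,18]} hit by 18; {[20,24]} hit by 24.
Points: 5, 11, 14, 18, 24 (5 total).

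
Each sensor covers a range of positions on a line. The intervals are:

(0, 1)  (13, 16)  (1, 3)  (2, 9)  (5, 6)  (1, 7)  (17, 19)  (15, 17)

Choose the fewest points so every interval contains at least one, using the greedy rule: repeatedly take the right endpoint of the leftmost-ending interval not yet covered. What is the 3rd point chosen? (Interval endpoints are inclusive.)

By right end: [0,1]  [1,3]  [5,6]  [1,7]  [2,9]  [13,16]  [15,17]  [17,19]
[0,1] uncovered → point at 1; [5,6] uncovered → point at 6; [13,16] uncovered → point at 16; [17,19] uncovered → point at 19.
Points: 1, 6, 16, 19 (4 total).

16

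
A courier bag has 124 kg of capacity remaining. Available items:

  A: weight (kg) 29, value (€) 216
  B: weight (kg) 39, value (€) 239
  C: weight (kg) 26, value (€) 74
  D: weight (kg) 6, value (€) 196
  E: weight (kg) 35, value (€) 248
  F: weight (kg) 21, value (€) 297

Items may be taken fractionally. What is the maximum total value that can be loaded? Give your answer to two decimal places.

Sort by value per unit weight and fill in that order.
Ratios (sorted): D 32.67, F 14.14, A 7.45, E 7.09, B 6.13, C 2.85
take D (6 @ 196); take F (21 @ 297); take A (29 @ 216); take E (35 @ 248); take 33/39 of B → 202.23. Capacity used 124/124.
Total value = 1159.23

1159.23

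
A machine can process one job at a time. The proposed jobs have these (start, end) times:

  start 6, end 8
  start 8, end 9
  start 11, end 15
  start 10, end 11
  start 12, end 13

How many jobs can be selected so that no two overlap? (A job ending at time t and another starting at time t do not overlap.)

By end time: (6,8), (8,9), (10,11), (12,13), (11,15).
Pick (6,8); next start ≥ 8 → (8,9); next start ≥ 9 → (10,11); next start ≥ 11 → (12,13).
Selected 4 jobs.

4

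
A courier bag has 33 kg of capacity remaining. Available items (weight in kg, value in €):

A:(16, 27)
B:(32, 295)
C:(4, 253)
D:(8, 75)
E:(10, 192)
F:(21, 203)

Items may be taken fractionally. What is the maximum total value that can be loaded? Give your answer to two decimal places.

628.67

Greedy by value/weight ratio, highest first.
Ratios (sorted): C 63.25, E 19.20, F 9.67, D 9.38, B 9.22, A 1.69
take C (4 @ 253); take E (10 @ 192); take 19/21 of F → 183.67. Capacity used 33/33.
Total value = 628.67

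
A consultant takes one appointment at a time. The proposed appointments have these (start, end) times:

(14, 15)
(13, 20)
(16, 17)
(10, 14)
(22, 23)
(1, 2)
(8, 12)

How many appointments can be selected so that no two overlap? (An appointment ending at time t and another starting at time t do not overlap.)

5

Sorted by end: (1,2)  (8,12)  (10,14)  (14,15)  (16,17)  (13,20)  (22,23)
take (1,2); take (8,12); skip (10,14); take (14,15); take (16,17); skip (13,20); take (22,23).
Selected 5 appointments.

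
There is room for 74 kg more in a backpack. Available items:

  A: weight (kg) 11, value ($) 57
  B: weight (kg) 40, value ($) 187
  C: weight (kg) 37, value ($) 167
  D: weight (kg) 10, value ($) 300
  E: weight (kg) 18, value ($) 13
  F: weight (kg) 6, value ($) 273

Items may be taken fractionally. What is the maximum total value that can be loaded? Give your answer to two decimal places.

848.59

Ratios (sorted): F 45.50, D 30.00, A 5.18, B 4.67, C 4.51, E 0.72
take F (6 @ 273); take D (10 @ 300); take A (11 @ 57); take B (40 @ 187); take 7/37 of C → 31.59. Capacity used 74/74.
Total value = 848.59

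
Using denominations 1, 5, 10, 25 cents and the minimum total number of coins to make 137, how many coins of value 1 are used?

Greedy: take as many of the largest coin as possible, then repeat with the remainder.
137 − 5×25→12 − 1×10→2 − 2×1→0
Count of 1: 2

2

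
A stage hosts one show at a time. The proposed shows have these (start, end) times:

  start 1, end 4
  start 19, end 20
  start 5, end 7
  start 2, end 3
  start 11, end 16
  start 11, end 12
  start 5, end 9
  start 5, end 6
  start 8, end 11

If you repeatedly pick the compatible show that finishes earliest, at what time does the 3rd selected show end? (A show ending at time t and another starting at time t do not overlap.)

By end time: (2,3), (1,4), (5,6), (5,7), (5,9), (8,11), (11,12), (11,16), (19,20).
Pick (2,3); next start ≥ 3 → (5,6); next start ≥ 6 → (8,11); next start ≥ 11 → (11,12); next start ≥ 12 → (19,20).
Selected: (2,3) (5,6) (8,11) (11,12) (19,20)

11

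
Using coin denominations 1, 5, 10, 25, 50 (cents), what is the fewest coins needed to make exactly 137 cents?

6

137 = 2×50 + 1×25 + 1×10 + 2×1
Total coins = 2 + 1 + 1 + 2 = 6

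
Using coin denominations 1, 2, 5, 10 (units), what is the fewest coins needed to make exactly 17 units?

Use the largest denomination that fits, subtract, and repeat.
17 = 1×10 + 1×5 + 1×2
Total coins = 1 + 1 + 1 = 3

3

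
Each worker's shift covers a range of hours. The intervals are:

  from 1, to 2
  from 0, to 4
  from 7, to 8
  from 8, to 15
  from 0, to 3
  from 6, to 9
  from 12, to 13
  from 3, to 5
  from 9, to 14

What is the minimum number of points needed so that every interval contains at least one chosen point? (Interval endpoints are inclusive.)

By right end: [1,2]  [0,3]  [0,4]  [3,5]  [7,8]  [6,9]  [12,13]  [9,14]  [8,15]
[1,2] uncovered → point at 2; [3,5] uncovered → point at 5; [7,8] uncovered → point at 8; [12,13] uncovered → point at 13.
Points: 2, 5, 8, 13 (4 total).

4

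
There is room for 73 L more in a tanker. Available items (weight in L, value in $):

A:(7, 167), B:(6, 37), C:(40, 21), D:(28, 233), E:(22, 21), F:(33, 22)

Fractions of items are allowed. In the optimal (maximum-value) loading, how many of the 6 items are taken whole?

4

Sort by value per unit weight and fill in that order.
Ratios (sorted): A 23.86, D 8.32, B 6.17, E 0.95, F 0.67, C 0.53
take A (7 @ 167); take D (28 @ 233); take B (6 @ 37); take E (22 @ 21); take 10/33 of F → 6.67. Capacity used 73/73.
4 item(s) taken whole; one partial (take 10/33 of F).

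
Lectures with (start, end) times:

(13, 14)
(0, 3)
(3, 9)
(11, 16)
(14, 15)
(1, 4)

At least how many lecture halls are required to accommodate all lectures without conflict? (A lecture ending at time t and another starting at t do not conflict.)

2

The answer is the maximum number of intervals overlapping at any instant.
Events (time:±→running): 0:+→1 1:+→2 … peak 2.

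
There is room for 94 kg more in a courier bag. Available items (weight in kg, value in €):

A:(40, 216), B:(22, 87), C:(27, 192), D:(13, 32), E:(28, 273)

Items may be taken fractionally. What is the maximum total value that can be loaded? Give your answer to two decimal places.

675.60

Greedy by value/weight ratio, highest first.
Ratios (sorted): E 9.75, C 7.11, A 5.40, B 3.95, D 2.46
take E (28 @ 273); take C (27 @ 192); take 39/40 of A → 210.60. Capacity used 94/94.
Total value = 675.60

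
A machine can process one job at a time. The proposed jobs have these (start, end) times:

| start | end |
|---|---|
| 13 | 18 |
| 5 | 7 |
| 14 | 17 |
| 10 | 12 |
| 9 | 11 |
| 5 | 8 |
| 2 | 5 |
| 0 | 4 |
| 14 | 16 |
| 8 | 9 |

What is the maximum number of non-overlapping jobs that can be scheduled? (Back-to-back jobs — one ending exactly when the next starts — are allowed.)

Greedy by earliest finish: after sorting by end time, pick each interval compatible with the last pick.
Sorted by end: (0,4)  (2,5)  (5,7)  (5,8)  (8,9)  (9,11)  (10,12)  (14,16)  (14,17)  (13,18)
take (0,4); skip (2,5); take (5,7); skip (5,8); take (8,9); take (9,11); skip (10,12); take (14,16).
Selected 5 jobs.

5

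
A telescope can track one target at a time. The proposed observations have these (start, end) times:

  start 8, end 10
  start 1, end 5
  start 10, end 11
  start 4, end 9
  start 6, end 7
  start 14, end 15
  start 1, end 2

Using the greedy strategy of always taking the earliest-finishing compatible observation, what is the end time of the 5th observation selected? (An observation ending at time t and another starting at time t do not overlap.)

15

Order by finish time; keep every interval that doesn't clash with the previous kept one.
Sorted by end: (1,2)  (1,5)  (6,7)  (4,9)  (8,10)  (10,11)  (14,15)
take (1,2); take (6,7); take (8,10); take (10,11); take (14,15).
Selected: (1,2) (6,7) (8,10) (10,11) (14,15)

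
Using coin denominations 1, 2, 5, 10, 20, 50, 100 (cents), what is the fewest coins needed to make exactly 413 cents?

413 = 4×100 + 1×10 + 1×2 + 1×1
Total coins = 4 + 1 + 1 + 1 = 7

7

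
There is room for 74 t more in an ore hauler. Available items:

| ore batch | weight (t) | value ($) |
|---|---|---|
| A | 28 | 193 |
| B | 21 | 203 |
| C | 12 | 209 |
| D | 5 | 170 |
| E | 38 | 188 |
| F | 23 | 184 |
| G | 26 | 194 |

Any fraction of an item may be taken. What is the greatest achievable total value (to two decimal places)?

Sort by value per unit weight and fill in that order.
Order: D (170/5=34.00) > C (209/12=17.42) > B (203/21=9.67) > F (184/23=8.00) > G (194/26=7.46) > A (193/28=6.89) > E (188/38=4.95)
Fill: take D (5 @ 170) → take C (12 @ 209) → take B (21 @ 203) → take F (23 @ 184) → take 13/26 of G → 97.00; 74/74 used.
Total value = 863.00

863.00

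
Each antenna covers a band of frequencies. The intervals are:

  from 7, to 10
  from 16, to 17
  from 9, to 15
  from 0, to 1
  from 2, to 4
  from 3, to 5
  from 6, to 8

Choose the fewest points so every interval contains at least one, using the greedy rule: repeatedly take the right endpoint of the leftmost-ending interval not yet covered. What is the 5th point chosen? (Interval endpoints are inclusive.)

Sorted: [0,1] [2,4] [3,5] [6,8] [7,10] [9,15] [16,17]
{[0,1]} hit by 1; {[2,4],[3,5]} hit by 4; {[6,8],[7,10]} hit by 8; {[9,15]} hit by 15; {[16,17]} hit by 17.
Points: 1, 4, 8, 15, 17 (5 total).

17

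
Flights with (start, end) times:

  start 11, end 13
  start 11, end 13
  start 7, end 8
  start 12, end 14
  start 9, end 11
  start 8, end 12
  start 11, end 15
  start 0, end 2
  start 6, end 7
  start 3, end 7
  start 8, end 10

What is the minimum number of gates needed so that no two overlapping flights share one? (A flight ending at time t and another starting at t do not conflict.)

4

The answer is the maximum number of intervals overlapping at any instant.
Events (time:±→running): 0:+→1 2:-→0 3:+→1 6:+→2 7:-→1 7:-→0 7:+→1 8:-→0 8:+→1 8:+→2 9:+→3 10:-→2 11:-→1 11:+→2 11:+→3 11:+→4 … peak 4.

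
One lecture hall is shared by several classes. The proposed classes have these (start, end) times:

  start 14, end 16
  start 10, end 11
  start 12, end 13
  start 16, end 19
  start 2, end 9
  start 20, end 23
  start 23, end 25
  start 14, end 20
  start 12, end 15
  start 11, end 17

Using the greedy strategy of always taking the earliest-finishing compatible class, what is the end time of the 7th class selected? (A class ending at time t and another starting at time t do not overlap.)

25

Sort by end time and greedily take each interval whose start is ≥ the last chosen end.
By end time: (2,9), (10,11), (12,13), (12,15), (14,16), (11,17), (16,19), (14,20), (20,23), (23,25).
Pick (2,9); next start ≥ 9 → (10,11); next start ≥ 11 → (12,13); next start ≥ 13 → (14,16); next start ≥ 16 → (16,19); next start ≥ 19 → (20,23); next start ≥ 23 → (23,25).
Selected: (2,9) (10,11) (12,13) (14,16) (16,19) (20,23) (23,25)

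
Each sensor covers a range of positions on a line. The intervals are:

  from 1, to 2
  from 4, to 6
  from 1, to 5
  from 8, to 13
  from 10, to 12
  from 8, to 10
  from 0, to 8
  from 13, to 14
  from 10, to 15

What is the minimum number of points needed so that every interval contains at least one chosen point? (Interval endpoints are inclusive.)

Sort by right endpoint; whenever an interval is uncovered, place a point at its right end.
By right end: [1,2]  [1,5]  [4,6]  [0,8]  [8,10]  [10,12]  [8,13]  [13,14]  [10,15]
[1,2] uncovered → point at 2; [4,6] uncovered → point at 6; [8,10] uncovered → point at 10; [13,14] uncovered → point at 14.
Points: 2, 6, 10, 14 (4 total).

4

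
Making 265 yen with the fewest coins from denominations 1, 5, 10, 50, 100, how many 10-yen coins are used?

Greedy: take as many of the largest coin as possible, then repeat with the remainder.
265 = 2×100 + 1×50 + 1×10 + 1×5
Count of 10: 1

1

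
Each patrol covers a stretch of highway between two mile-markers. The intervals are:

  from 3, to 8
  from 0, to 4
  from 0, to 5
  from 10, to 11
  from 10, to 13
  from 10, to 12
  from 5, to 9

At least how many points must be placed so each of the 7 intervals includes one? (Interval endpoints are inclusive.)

3

Sorted: [0,4] [0,5] [3,8] [5,9] [10,11] [10,12] [10,13]
{[0,4],[0,5],[3,8]} hit by 4; {[5,9]} hit by 9; {[10,11],[10,12],[10,13]} hit by 11.
Points: 4, 9, 11 (3 total).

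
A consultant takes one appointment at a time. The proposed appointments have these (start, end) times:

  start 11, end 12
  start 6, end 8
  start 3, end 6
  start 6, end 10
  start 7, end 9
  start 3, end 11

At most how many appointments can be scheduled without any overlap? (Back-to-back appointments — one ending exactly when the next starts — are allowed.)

3

Greedy by earliest finish: after sorting by end time, pick each interval compatible with the last pick.
Sorted by end: (3,6)  (6,8)  (7,9)  (6,10)  (3,11)  (11,12)
take (3,6); take (6,8); skip (7,9); skip (6,10); take (11,12).
Selected 3 appointments.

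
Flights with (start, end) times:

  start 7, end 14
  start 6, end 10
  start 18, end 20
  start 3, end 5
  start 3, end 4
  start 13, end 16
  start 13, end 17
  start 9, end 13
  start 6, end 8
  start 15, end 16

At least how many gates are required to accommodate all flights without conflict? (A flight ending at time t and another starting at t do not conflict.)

3

The answer is the maximum number of intervals overlapping at any instant.
starts: [3, 3, 6, 6, 7, 9, 13, 13, 15, 18]
ends:   [4, 5, 8, 10, 13, 14, 16, 16, 17, 20]
s3→1 s3→2 e4→1 e5→0 s6→1 s6→2 s7→3  — peak 3.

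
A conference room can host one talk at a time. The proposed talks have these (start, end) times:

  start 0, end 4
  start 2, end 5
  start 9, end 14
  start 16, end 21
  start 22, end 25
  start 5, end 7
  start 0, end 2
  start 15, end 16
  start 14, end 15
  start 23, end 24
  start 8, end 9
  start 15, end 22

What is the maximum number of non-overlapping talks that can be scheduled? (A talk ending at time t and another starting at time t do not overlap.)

9

Greedy by earliest finish: after sorting by end time, pick each interval compatible with the last pick.
By end time: (0,2), (0,4), (2,5), (5,7), (8,9), (9,14), (14,15), (15,16), (16,21), (15,22), (23,24), (22,25).
Pick (0,2); next start ≥ 2 → (2,5); next start ≥ 5 → (5,7); next start ≥ 7 → (8,9); next start ≥ 9 → (9,14); next start ≥ 14 → (14,15); next start ≥ 15 → (15,16); next start ≥ 16 → (16,21); next start ≥ 21 → (23,24).
Selected 9 talks.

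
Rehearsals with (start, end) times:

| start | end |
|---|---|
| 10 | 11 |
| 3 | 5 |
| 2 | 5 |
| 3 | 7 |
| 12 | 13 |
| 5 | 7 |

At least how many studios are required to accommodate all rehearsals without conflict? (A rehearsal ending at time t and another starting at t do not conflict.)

3

Count concurrent intervals with a sweep; the peak is the room count.
Events (time:±→running): 2:+→1 3:+→2 3:+→3 … peak 3.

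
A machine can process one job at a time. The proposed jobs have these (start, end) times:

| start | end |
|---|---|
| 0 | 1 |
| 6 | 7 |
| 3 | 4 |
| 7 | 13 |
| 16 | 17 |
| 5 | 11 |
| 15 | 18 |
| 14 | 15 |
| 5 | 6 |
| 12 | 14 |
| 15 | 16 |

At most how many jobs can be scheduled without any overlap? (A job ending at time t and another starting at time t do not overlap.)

8

Sorted by end: (0,1)  (3,4)  (5,6)  (6,7)  (5,11)  (7,13)  (12,14)  (14,15)  (15,16)  (16,17)  (15,18)
take (0,1); take (3,4); take (5,6); take (6,7); skip (5,11); take (7,13); take (14,15); take (15,16); take (16,17).
Selected 8 jobs.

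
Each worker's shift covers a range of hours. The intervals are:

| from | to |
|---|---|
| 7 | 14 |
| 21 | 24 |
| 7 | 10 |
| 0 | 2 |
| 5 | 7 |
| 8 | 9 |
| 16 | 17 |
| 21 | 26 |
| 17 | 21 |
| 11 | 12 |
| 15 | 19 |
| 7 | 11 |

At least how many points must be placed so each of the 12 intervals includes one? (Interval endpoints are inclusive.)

6

By right end: [0,2]  [5,7]  [8,9]  [7,10]  [7,11]  [11,12]  [7,14]  [16,17]  [15,19]  [17,21]  [21,24]  [21,26]
[0,2] uncovered → point at 2; [5,7] uncovered → point at 7; [8,9] uncovered → point at 9; [11,12] uncovered → point at 12; [16,17] uncovered → point at 17; [21,24] uncovered → point at 24.
Points: 2, 7, 9, 12, 17, 24 (6 total).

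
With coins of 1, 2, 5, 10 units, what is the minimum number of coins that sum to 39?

6

Greedy: take as many of the largest coin as possible, then repeat with the remainder.
39 = 3×10 + 1×5 + 2×2
Total coins = 3 + 1 + 2 = 6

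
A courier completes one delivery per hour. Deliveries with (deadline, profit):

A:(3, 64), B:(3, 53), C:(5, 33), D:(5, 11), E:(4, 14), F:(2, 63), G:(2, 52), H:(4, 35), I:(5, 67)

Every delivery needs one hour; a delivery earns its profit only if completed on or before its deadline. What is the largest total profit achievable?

282

By profit: I(d5,67), A(d3,64), F(d2,63), B(d3,53), G(d2,52), H(d4,35), C(d5,33), E(d4,14), D(d5,11)
I→slot 5; A→slot 3; F→slot 2; B→slot 1; G skipped; H→slot 4; C skipped; E skipped; D skipped.
Profit = 53 + 63 + 64 + 35 + 67 = 282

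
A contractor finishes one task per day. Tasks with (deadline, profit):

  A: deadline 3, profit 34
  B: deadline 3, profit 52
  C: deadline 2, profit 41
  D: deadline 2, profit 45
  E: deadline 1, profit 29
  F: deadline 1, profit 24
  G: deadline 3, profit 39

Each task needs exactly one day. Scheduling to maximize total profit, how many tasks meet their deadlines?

Profit order: B=52 D=45 C=41 G=39 A=34 E=29 F=24
Assign: B→slot 3, D→slot 2, C→slot 1, G skipped, A skipped, E skipped, F skipped.
Slots: [1:C] [2:D] [3:B]
3 of 7 scheduled.

3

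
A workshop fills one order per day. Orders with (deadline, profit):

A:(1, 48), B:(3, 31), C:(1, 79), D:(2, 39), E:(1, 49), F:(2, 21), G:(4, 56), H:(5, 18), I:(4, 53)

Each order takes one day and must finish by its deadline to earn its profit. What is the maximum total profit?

245

By profit: C(d1,79), G(d4,56), I(d4,53), E(d1,49), A(d1,48), D(d2,39), B(d3,31), F(d2,21), H(d5,18)
C→slot 1; G→slot 4; I→slot 3; E skipped; A skipped; D→slot 2; B skipped; F skipped; H→slot 5.
Profit = 79 + 39 + 53 + 56 + 18 = 245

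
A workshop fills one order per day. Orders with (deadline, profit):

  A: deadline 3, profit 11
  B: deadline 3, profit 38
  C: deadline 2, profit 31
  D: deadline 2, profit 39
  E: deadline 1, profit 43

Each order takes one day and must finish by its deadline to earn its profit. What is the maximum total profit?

120

Sort by profit descending; place each in the latest free slot ≤ its deadline.
Profit order: E=43 D=39 B=38 C=31 A=11
Assign: E→slot 1, D→slot 2, B→slot 3, C skipped, A skipped.
Slots: [1:E] [2:D] [3:B]
Profit = 43 + 39 + 38 = 120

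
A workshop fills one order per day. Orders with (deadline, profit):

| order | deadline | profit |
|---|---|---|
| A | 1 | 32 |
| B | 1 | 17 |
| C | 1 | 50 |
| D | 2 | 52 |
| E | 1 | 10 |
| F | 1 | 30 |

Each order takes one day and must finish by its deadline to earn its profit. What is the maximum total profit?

102

Take jobs in profit order; each goes to the latest open slot no later than its deadline.
Profit order: D=52 C=50 A=32 F=30 B=17 E=10
Assign: D→slot 2, C→slot 1, A skipped, F skipped, B skipped, E skipped.
Slots: [1:C] [2:D]
Profit = 50 + 52 = 102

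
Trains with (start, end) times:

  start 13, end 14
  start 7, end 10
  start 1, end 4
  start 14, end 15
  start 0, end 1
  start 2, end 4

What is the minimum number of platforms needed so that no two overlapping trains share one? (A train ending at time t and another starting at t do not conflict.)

Events (time:±→running): 0:+→1 1:-→0 1:+→1 2:+→2 … peak 2.

2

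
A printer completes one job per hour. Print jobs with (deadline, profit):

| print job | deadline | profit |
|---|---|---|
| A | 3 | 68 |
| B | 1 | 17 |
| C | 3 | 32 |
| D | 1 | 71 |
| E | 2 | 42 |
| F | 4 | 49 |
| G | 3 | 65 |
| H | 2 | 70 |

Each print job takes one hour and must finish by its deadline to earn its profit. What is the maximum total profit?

Sort by profit descending; place each in the latest free slot ≤ its deadline.
Profit order: D=71 H=70 A=68 G=65 F=49 E=42 C=32 B=17
Assign: D→slot 1, H→slot 2, A→slot 3, G skipped, F→slot 4, E skipped, C skipped, B skipped.
Slots: [1:D] [2:H] [3:A] [4:F]
Profit = 71 + 70 + 68 + 49 = 258

258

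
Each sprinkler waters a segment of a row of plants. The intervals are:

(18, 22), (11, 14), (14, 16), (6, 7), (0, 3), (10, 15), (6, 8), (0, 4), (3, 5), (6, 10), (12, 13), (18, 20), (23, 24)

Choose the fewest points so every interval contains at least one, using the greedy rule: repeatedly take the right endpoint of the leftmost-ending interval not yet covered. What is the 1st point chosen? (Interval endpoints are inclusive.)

Sort by right endpoint; whenever an interval is uncovered, place a point at its right end.
Sorted: [0,3] [0,4] [3,5] [6,7] [6,8] [6,10] [12,13] [11,14] [10,15] [14,16] [18,20] [18,22] [23,24]
{[0,3],[0,4],[3,5]} hit by 3; {[6,7],[6,8],[6,10]} hit by 7; {[12,13],[11,14],[10,15]} hit by 13; {[14,16]} hit by 16; {[18,20],[18,22]} hit by 20; {[23,24]} hit by 24.
Points: 3, 7, 13, 16, 20, 24 (6 total).

3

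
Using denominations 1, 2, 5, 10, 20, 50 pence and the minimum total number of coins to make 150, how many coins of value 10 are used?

150 = 3×50
Count of 10: 0

0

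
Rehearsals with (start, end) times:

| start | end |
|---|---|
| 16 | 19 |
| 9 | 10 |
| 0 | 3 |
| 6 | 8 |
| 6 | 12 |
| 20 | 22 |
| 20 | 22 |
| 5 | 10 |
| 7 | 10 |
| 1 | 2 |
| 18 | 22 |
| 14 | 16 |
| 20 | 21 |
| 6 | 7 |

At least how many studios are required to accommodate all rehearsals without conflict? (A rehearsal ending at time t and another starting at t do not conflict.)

Count concurrent intervals with a sweep; the peak is the room count.
Events (time:±→running): 0:+→1 1:+→2 2:-→1 3:-→0 5:+→1 6:+→2 6:+→3 6:+→4 … peak 4.

4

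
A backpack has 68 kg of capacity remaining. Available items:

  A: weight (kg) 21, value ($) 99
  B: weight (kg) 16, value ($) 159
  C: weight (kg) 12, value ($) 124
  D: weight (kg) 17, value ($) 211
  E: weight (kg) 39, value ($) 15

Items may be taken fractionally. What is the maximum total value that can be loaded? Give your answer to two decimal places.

Greedy by value/weight ratio, highest first.
Order: D (211/17=12.41) > C (124/12=10.33) > B (159/16=9.94) > A (99/21=4.71) > E (15/39=0.38)
Fill: take D (17 @ 211) → take C (12 @ 124) → take B (16 @ 159) → take A (21 @ 99) → take 2/39 of E → 0.77; 68/68 used.
Total value = 593.77

593.77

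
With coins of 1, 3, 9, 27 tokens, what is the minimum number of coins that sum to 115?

Greedy: take as many of the largest coin as possible, then repeat with the remainder.
115 − 4×27→7 − 2×3→1 − 1×1→0
Total coins = 4 + 2 + 1 = 7

7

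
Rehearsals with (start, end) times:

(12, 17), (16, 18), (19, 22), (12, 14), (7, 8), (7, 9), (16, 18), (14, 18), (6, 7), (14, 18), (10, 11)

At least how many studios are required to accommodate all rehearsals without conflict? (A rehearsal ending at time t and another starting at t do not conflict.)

5

The answer is the maximum number of intervals overlapping at any instant.
Events (time:±→running): 6:+→1 7:-→0 7:+→1 7:+→2 8:-→1 9:-→0 10:+→1 11:-→0 12:+→1 12:+→2 14:-→1 14:+→2 14:+→3 16:+→4 16:+→5 … peak 5.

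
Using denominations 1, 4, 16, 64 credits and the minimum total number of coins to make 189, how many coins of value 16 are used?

189 = 2×64 + 3×16 + 3×4 + 1×1
Count of 16: 3

3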